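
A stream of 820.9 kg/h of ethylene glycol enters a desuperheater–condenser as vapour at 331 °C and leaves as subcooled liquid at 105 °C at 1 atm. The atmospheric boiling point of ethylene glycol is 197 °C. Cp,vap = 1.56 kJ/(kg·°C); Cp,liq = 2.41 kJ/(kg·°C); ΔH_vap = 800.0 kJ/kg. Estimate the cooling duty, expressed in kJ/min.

vapour 331→197 °C: -209.04 kJ/kg
condensation at 197 °C: -800 kJ/kg
liquid 197→105 °C: -221.72 kJ/kg
Δh = -209.04 + -800 + -221.72 = -1230.8 kJ/kg
Q = ṁ·Δh = 820.9 kg/h × -1230.8 kJ/kg = -1.0103e+06 kJ/h
|Q| = 280.65 kW = 16839 kJ/min

Q_c = 16800 kJ/min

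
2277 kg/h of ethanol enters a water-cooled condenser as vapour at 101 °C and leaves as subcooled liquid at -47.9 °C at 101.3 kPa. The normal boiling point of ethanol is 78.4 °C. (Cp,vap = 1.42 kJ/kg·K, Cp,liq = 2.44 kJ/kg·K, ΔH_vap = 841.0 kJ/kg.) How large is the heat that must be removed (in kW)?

vapour 101→78.4 °C: -32.092 kJ/kg
condensation at 78.4 °C: -841 kJ/kg
liquid 78.4→-47.9 °C: -308.17 kJ/kg
Δh = -32.092 + -841 + -308.17 = -1181.3 kJ/kg
Q = ṁ·Δh = 2277 kg/h × -1181.3 kJ/kg = -2.6897e+06 kJ/h
|Q| = 747.15 kW

Q_c = 747 kW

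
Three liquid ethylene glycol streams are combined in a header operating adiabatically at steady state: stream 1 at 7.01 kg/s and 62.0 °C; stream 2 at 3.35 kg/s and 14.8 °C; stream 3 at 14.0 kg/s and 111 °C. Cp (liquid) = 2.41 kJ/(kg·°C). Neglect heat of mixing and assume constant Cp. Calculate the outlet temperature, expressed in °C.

T_out = 83.7 °C

Energy balance with Q = 0: Σ ṁᵢCp,ᵢ(T_out − Tᵢ) = 0
Σ ṁᵢCp,ᵢTᵢ = 7.01×2.41×62.0 + 3.35×2.41×14.8 + 14.0×2.41×111 = 4912.1
Σ ṁᵢCp,ᵢ = 7.01×2.41 + 3.35×2.41 + 14.0×2.41 = 58.708
T_out = 4912.1 / 58.708 = 83.67 °C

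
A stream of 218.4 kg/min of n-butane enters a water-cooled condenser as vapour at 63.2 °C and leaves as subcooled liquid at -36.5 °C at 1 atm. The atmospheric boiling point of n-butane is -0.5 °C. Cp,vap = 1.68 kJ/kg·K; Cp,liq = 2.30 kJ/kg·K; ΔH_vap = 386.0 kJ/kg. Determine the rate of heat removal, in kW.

vapour 63.2→-0.5 °C: -107.02 kJ/kg
condensation at -0.5 °C: -386 kJ/kg
liquid -0.5→-36.5 °C: -82.8 kJ/kg
Δh = -107.02 + -386 + -82.8 = -575.82 kJ/kg
Q = ṁ·Δh = 218.4 kg/min × -575.82 kJ/kg = -125760 kJ/min
|Q| = 2096 kW

Q_c = 2100 kW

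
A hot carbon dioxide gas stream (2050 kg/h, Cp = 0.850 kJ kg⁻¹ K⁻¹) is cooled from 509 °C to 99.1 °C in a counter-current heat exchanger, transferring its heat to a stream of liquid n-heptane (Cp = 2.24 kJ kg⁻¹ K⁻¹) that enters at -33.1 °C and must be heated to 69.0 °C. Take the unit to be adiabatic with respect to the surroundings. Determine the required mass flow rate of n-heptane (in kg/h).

Heat released by hot stream: Q = 2050 × 0.850 × (509 − 99.1) = 714250 kJ/h
Energy balance on cold side (adiabatic exchanger): Q = ṁ_c·Cp_c·(T_c,out − T_c,in)
ṁ_c = 714250 / [2.24 × (69.0 − -33.1)] = 3123 kg/h

ṁ_c = 3120 kg/h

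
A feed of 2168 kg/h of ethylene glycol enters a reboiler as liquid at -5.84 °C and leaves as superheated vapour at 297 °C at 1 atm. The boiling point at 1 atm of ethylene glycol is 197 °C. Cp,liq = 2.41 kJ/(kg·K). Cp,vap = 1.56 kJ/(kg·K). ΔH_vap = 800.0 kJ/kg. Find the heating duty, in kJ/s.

Q = 870 kJ/s

liquid -5.84→197 °C: 488.84 kJ/kg
vaporisation at 197 °C: 800 kJ/kg
vapour 197→297 °C: 156 kJ/kg
Δh = 488.84 + 800 + 156 = 1444.8 kJ/kg
Q = ṁ·Δh = 2168 kg/h × 1444.8 kJ/kg = 3.1324e+06 kJ/h
|Q| = 870.12 kW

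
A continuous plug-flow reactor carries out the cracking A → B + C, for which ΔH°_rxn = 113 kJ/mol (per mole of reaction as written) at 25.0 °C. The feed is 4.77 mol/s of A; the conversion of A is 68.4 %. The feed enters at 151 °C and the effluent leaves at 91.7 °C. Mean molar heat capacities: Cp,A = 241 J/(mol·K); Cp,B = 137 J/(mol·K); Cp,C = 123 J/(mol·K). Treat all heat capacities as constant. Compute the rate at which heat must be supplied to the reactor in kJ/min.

Extent of reaction ξ = 0.684 × 4.77 = 3.2627 mol/s
Reaction term: ξ·ΔH°_rxn = 3.2627 × 113 = 368.68 kJ/s
Sensible, feed 151→25 °C: -144.85 kJ/s
Outlet flows (mol/s): A 1.5073, B 3.2627, C 3.2627
Sensible, products 25→91.7 °C: 80.811 kJ/s
Q = ΔH = 304.65 kJ/s = 304.65 kW
Heat supplied = 18279 kJ/min

Q_in = 18300 kJ/min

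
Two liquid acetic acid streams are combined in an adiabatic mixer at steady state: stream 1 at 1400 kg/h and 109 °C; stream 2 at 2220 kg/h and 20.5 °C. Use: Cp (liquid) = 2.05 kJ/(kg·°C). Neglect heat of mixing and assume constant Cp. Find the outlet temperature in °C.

T_out = 54.7 °C

No heat crosses the boundary, so H_out = H_in.
Σ ṁᵢCp,ᵢTᵢ = 1400×2.05×109 + 2220×2.05×20.5 = 406130
Σ ṁᵢCp,ᵢ = 1400×2.05 + 2220×2.05 = 7421
T_out = 406130 / 7421 = 54.727 °C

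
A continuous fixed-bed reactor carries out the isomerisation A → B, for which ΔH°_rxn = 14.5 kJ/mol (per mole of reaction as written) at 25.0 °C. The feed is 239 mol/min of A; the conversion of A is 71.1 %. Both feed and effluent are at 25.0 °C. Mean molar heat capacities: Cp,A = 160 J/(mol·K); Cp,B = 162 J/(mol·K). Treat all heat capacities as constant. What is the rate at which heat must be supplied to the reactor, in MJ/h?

Extent of reaction ξ = 0.711 × 239 = 169.93 mol/min
Reaction term: ξ·ΔH°_rxn = 169.93 × 14.5 = 2464 kJ/min
Q = ΔH = 2464 kJ/min = 41.066 kW
Heat supplied = 147.84 MJ/h

Q_in = 148 MJ/h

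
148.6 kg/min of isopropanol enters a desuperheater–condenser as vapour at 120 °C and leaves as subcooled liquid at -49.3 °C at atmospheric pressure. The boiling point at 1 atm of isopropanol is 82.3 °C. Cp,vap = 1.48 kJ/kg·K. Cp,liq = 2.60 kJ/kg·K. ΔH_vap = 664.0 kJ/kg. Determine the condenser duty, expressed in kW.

Q_c = 2630 kW

vapour 120→82.3 °C: -55.796 kJ/kg
condensation at 82.3 °C: -664 kJ/kg
liquid 82.3→-49.3 °C: -342.16 kJ/kg
Δh = -55.796 + -664 + -342.16 = -1062 kJ/kg
Q = ṁ·Δh = 148.6 kg/min × -1062 kJ/kg = -157810 kJ/min
|Q| = 2630.1 kW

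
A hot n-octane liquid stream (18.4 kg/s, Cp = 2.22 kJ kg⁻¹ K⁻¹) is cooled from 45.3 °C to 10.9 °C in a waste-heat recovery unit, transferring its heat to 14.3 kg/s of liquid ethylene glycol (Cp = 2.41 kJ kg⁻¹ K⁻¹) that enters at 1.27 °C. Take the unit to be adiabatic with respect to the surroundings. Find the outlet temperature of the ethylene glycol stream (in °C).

T_c,out = 42.0 °C

Heat released by hot stream: Q = 18.4 × 2.22 × (45.3 − 10.9) = 1405.2 kJ/s
Energy balance on cold side (adiabatic exchanger): Q = ṁ_c·Cp_c·(T_c,out − T_c,in)
T_c,out = 1.27 + 1405.2/(14.3 × 2.41) = 42.043 °C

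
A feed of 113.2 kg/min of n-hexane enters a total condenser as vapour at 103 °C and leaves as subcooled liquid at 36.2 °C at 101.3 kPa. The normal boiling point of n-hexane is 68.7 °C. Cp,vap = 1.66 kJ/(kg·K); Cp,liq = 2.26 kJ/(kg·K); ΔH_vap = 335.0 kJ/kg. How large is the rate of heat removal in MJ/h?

vapour 103→68.7 °C: -56.938 kJ/kg
condensation at 68.7 °C: -335 kJ/kg
liquid 68.7→36.2 °C: -73.45 kJ/kg
Δh = -56.938 + -335 + -73.45 = -465.39 kJ/kg
Q = ṁ·Δh = 113.2 kg/min × -465.39 kJ/kg = -52682 kJ/min
|Q| = 878.03 kW = 3160.9 MJ/h

Q_c = 3160 MJ/h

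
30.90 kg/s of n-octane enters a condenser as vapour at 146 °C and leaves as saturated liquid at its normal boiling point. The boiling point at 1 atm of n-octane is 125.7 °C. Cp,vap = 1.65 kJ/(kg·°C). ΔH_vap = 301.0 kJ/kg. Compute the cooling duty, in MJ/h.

Q_c = 37200 MJ/h

vapour 146→125.7 °C: -33.495 kJ/kg
condensation at 125.7 °C: -301 kJ/kg
Δh = -33.495 + -301 = -334.5 kJ/kg
Q = ṁ·Δh = 30.90 kg/s × -334.5 kJ/kg = -10336 kJ/s
|Q| = 10336 kW = 37209 MJ/h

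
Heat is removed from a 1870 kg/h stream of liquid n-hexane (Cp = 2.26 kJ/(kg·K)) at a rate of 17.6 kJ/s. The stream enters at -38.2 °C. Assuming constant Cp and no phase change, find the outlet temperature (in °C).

T_out = -53.2 °C

Q = 17.6 kJ/s = 63360 kJ/h
ΔT = Q/(ṁ·Cp) = 63360/(1870×2.26) = 14.992 K
T_out = -38.2 − 14.992 = -53.192 °C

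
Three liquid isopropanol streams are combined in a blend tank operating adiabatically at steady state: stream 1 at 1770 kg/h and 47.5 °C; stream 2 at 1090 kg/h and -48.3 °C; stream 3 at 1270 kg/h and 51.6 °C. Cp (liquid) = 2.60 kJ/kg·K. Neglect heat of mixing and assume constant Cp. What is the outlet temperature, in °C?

No heat crosses the boundary, so H_out = H_in.
Σ ṁᵢCp,ᵢTᵢ = 1770×2.60×47.5 + 1090×2.60×-48.3 + 1270×2.60×51.6 = 252100
Σ ṁᵢCp,ᵢ = 1770×2.60 + 1090×2.60 + 1270×2.60 = 10738
T_out = 252100 / 10738 = 23.477 °C

T_out = 23.5 °C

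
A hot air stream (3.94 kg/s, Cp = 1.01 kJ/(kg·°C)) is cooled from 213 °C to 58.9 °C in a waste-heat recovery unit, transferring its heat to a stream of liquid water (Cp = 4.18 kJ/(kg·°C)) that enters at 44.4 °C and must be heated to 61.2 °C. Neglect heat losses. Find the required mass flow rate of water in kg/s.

Heat released by hot stream: Q = 3.94 × 1.01 × (213 − 58.9) = 613.23 kJ/s
Energy balance on cold side (adiabatic exchanger): Q = ṁ_c·Cp_c·(T_c,out − T_c,in)
ṁ_c = 613.23 / [4.18 × (61.2 − 44.4)] = 8.7324 kg/s

ṁ_c = 8.73 kg/s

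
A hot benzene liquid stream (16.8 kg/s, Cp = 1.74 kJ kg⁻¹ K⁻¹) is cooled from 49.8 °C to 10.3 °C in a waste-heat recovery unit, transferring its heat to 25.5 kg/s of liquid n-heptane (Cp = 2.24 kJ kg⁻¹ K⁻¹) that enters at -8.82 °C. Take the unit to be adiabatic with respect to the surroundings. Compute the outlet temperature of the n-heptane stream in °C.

T_c,out = 11.4 °C

Heat released by hot stream: Q = 16.8 × 1.74 × (49.8 − 10.3) = 1154.7 kJ/s
Energy balance on cold side (adiabatic exchanger): Q = ṁ_c·Cp_c·(T_c,out − T_c,in)
T_c,out = -8.82 + 1154.7/(25.5 × 2.24) = 11.395 °C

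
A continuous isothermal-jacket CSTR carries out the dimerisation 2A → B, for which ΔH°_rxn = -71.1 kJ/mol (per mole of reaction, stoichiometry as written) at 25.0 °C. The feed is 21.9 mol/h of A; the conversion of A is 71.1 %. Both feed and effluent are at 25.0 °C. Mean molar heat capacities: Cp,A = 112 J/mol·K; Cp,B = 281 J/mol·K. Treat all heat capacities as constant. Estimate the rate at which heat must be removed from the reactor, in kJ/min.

Extent of reaction ξ = 0.711 × 21.9 / 2 = 7.7854 mol/h
Reaction term: ξ·ΔH°_rxn = 7.7854 × -71.1 = -553.55 kJ/h
Q = ΔH = -553.55 kJ/h = -0.15376 kW
Heat removed = 9.2258 kJ/min

Q_out = 9.23 kJ/min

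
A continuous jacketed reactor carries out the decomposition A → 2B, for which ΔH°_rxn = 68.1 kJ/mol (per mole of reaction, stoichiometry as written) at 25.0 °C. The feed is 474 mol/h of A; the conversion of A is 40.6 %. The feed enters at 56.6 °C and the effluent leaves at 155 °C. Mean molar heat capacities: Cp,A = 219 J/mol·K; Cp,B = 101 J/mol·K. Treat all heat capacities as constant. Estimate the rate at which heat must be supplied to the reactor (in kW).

Extent of reaction ξ = 0.406 × 474 = 192.44 mol/h
Reaction term: ξ·ΔH°_rxn = 192.44 × 68.1 = 13105 kJ/h
Sensible, feed 56.6→25 °C: -3280.3 kJ/h
Outlet flows (mol/h): A 281.56, B 384.89
Sensible, products 25→155 °C: 13069 kJ/h
Q = ΔH = 22895 kJ/h = 6.3596 kW
Heat supplied = 6.3596 kW

Q_in = 6.36 kW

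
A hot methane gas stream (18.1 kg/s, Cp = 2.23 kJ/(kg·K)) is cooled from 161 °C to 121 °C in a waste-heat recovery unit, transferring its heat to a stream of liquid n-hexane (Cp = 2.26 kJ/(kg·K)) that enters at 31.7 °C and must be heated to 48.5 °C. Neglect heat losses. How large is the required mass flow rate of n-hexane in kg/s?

Heat released by hot stream: Q = 18.1 × 2.23 × (161 − 121) = 1614.5 kJ/s
Energy balance on cold side (adiabatic exchanger): Q = ṁ_c·Cp_c·(T_c,out − T_c,in)
ṁ_c = 1614.5 / [2.26 × (48.5 − 31.7)] = 42.523 kg/s

ṁ_c = 42.5 kg/s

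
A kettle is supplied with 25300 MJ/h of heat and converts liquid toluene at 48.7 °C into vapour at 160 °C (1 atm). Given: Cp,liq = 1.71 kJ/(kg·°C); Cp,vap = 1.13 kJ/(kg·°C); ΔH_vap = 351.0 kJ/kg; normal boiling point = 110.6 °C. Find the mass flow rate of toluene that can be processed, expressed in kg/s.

ṁ = 13.7 kg/s

Δh = 1.71×(110.6−48.7) + 351.0 + 1.13×(160−110.6) = 512.67 kJ/kg
Q = 25300 MJ/h = 7027.8 kJ/s = 7027.8 kJ/s
ṁ = Q/Δh = 7027.8 / 512.67 = 13.708 kg/s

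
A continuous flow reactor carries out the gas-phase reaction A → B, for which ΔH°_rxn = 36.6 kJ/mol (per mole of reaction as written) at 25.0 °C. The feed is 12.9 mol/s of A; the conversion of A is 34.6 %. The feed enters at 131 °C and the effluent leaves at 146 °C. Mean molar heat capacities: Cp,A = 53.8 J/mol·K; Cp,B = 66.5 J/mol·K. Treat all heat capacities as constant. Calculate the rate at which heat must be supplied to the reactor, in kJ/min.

Extent of reaction ξ = 0.346 × 12.9 = 4.4634 mol/s
Reaction term: ξ·ΔH°_rxn = 4.4634 × 36.6 = 163.36 kJ/s
Sensible, feed 131→25 °C: -73.566 kJ/s
Outlet flows (mol/s): A 8.4366, B 4.4634
Sensible, products 25→146 °C: 90.835 kJ/s
Q = ΔH = 180.63 kJ/s = 180.63 kW
Heat supplied = 10838 kJ/min

Q_in = 10800 kJ/min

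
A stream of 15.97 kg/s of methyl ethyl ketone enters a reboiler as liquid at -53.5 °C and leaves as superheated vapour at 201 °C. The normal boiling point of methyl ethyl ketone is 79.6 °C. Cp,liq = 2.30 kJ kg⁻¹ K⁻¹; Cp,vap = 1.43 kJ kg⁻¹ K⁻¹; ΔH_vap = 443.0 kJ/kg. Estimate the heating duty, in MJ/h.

liquid -53.5→79.6 °C: 306.13 kJ/kg
vaporisation at 79.6 °C: 443 kJ/kg
vapour 79.6→201 °C: 173.6 kJ/kg
Δh = 306.13 + 443 + 173.6 = 922.73 kJ/kg
Q = ṁ·Δh = 15.97 kg/s × 922.73 kJ/kg = 14736 kJ/s
|Q| = 14736 kW = 53050 MJ/h

Q = 53000 MJ/h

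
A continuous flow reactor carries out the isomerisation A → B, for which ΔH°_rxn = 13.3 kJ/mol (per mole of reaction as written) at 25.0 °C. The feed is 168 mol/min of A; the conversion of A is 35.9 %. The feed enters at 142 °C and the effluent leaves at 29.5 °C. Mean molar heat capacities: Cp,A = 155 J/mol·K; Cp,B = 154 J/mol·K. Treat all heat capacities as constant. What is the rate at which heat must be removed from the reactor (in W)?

Q_out = 35500 W

Extent of reaction ξ = 0.359 × 168 = 60.312 mol/min
Reaction term: ξ·ΔH°_rxn = 60.312 × 13.3 = 802.15 kJ/min
Sensible, feed 142→25 °C: -3046.7 kJ/min
Outlet flows (mol/min): A 107.69, B 60.312
Sensible, products 25→29.5 °C: 116.91 kJ/min
Q = ΔH = -2127.6 kJ/min = -35.46 kW
Heat removed = 35460 W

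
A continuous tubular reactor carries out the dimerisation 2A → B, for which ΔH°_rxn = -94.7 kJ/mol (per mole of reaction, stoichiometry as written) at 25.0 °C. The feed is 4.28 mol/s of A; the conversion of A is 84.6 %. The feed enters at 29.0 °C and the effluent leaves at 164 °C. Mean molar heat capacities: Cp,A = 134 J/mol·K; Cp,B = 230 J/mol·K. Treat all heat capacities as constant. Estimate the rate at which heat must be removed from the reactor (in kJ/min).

Q_out = 6220 kJ/min

Extent of reaction ξ = 0.846 × 4.28 / 2 = 1.8104 mol/s
Reaction term: ξ·ΔH°_rxn = 1.8104 × -94.7 = -171.45 kJ/s
Sensible, feed 29.0→25 °C: -2.2941 kJ/s
Outlet flows (mol/s): A 0.65912, B 1.8104
Sensible, products 25→164 °C: 70.157 kJ/s
Q = ΔH = -103.59 kJ/s = -103.59 kW
Heat removed = 6215.2 kJ/min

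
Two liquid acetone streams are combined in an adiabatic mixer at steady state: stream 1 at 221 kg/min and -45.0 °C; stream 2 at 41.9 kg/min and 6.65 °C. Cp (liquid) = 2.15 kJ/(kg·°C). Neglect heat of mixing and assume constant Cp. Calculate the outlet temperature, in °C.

T_out = -36.8 °C

No heat crosses the boundary, so H_out = H_in.
T_out = Σ ṁᵢCp,ᵢTᵢ / Σ ṁᵢCp,ᵢ
      = -20783 / 565.24 = -36.768 °C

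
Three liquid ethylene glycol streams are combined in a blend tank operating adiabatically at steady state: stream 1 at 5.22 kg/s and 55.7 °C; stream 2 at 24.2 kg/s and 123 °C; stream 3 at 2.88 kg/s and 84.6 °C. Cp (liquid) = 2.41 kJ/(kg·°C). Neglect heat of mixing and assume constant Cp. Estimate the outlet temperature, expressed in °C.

T_out = 109 °C

Adiabatic, steady state ⇒ Σ ṁᵢCp,ᵢ(T_out − Tᵢ) = 0
Σ ṁᵢCp,ᵢTᵢ = 5.22×2.41×55.7 + 24.2×2.41×123 + 2.88×2.41×84.6 = 8461.5
Σ ṁᵢCp,ᵢ = 5.22×2.41 + 24.2×2.41 + 2.88×2.41 = 77.843
T_out = 8461.5 / 77.843 = 108.7 °C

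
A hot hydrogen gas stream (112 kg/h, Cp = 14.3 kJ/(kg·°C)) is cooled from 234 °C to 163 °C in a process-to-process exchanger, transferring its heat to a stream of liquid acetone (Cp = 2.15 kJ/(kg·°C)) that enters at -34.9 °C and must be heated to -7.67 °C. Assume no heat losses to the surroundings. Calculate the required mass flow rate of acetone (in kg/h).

ṁ_c = 1940 kg/h

Heat released by hot stream: Q = 112 × 14.3 × (234 − 163) = 113710 kJ/h
Energy balance on cold side (adiabatic exchanger): Q = ṁ_c·Cp_c·(T_c,out − T_c,in)
ṁ_c = 113710 / [2.15 × (-7.67 − -34.9)] = 1942.3 kg/h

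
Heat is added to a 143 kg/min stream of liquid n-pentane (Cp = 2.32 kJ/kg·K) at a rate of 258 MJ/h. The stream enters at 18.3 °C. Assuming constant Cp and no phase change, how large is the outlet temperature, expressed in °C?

Q = 258 MJ/h = 4300 kJ/min
ΔT = Q/(ṁ·Cp) = 4300/(143×2.32) = 12.961 K
T_out = 18.3 + 12.961 = 31.261 °C

T_out = 31.3 °C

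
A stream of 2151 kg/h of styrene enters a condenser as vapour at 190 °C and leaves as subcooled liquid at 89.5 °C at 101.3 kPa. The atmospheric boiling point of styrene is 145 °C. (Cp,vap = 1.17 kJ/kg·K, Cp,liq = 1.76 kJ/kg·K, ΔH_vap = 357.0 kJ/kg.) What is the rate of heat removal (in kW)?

vapour 190→145 °C: -52.65 kJ/kg
condensation at 145 °C: -357 kJ/kg
liquid 145→89.5 °C: -97.68 kJ/kg
Δh = -52.65 + -357 + -97.68 = -507.33 kJ/kg
Q = ṁ·Δh = 2151 kg/h × -507.33 kJ/kg = -1.0913e+06 kJ/h
|Q| = 303.13 kW

Q_c = 303 kW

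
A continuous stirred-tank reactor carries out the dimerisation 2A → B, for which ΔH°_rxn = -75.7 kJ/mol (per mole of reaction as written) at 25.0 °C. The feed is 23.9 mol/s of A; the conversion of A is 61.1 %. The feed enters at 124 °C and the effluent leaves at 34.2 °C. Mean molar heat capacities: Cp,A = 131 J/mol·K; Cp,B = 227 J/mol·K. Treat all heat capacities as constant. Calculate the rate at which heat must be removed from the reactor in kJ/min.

Extent of reaction ξ = 0.611 × 23.9 / 2 = 7.3014 mol/s
Reaction term: ξ·ΔH°_rxn = 7.3014 × -75.7 = -552.72 kJ/s
Sensible, feed 124→25 °C: -309.96 kJ/s
Outlet flows (mol/s): A 9.2971, B 7.3014
Sensible, products 25→34.2 °C: 26.453 kJ/s
Q = ΔH = -836.23 kJ/s = -836.23 kW
Heat removed = 50174 kJ/min

Q_out = 50200 kJ/min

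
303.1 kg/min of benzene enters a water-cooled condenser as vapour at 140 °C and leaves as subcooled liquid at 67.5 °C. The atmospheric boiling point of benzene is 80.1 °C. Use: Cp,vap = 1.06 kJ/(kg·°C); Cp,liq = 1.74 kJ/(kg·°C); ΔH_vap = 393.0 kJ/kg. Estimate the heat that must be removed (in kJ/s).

vapour 140→80.1 °C: -63.494 kJ/kg
condensation at 80.1 °C: -393 kJ/kg
liquid 80.1→67.5 °C: -21.924 kJ/kg
Δh = -63.494 + -393 + -21.924 = -478.42 kJ/kg
Q = ṁ·Δh = 303.1 kg/min × -478.42 kJ/kg = -145010 kJ/min
|Q| = 2416.8 kW

Q_c = 2420 kJ/s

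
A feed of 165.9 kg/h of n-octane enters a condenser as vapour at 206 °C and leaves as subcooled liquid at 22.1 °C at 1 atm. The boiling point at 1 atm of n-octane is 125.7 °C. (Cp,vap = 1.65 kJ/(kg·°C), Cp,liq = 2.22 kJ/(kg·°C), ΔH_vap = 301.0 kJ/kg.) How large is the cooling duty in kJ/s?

vapour 206→125.7 °C: -132.49 kJ/kg
condensation at 125.7 °C: -301 kJ/kg
liquid 125.7→22.1 °C: -229.99 kJ/kg
Δh = -132.49 + -301 + -229.99 = -663.49 kJ/kg
Q = ṁ·Δh = 165.9 kg/h × -663.49 kJ/kg = -110070 kJ/h
|Q| = 30.576 kW

Q_c = 30.6 kJ/s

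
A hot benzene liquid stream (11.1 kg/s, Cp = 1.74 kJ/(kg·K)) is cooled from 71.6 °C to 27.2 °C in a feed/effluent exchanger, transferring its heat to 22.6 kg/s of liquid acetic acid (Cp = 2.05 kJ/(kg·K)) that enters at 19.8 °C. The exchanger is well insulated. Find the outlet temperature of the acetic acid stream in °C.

T_c,out = 38.3 °C

Heat released by hot stream: Q = 11.1 × 1.74 × (71.6 − 27.2) = 857.54 kJ/s
Energy balance on cold side (adiabatic exchanger): Q = ṁ_c·Cp_c·(T_c,out − T_c,in)
T_c,out = 19.8 + 857.54/(22.6 × 2.05) = 38.309 °C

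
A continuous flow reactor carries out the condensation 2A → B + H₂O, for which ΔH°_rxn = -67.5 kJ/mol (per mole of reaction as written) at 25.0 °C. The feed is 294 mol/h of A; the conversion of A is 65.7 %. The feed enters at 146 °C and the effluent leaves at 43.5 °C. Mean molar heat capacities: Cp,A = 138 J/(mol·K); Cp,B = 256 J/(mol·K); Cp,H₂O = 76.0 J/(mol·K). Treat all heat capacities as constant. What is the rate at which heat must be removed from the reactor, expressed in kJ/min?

Q_out = 176 kJ/min

Extent of reaction ξ = 0.657 × 294 / 2 = 96.579 mol/h
Reaction term: ξ·ΔH°_rxn = 96.579 × -67.5 = -6519.1 kJ/h
Sensible, feed 146→25 °C: -4909.2 kJ/h
Outlet flows (mol/h): A 100.84, B 96.579, H₂O 96.579
Sensible, products 25→43.5 °C: 850.64 kJ/h
Q = ΔH = -10578 kJ/h = -2.9382 kW
Heat removed = 176.29 kJ/min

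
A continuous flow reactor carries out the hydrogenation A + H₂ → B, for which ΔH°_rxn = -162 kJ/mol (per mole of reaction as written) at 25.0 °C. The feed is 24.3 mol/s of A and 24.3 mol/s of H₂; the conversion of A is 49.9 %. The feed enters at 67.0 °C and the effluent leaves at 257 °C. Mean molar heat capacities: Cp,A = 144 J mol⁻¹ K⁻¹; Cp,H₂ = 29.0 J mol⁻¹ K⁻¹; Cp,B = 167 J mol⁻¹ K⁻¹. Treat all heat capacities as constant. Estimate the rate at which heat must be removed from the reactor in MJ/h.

Q_out = 4260 MJ/h

Extent of reaction ξ = 0.499 × 24.3 = 12.126 mol/s
Reaction term: ξ·ΔH°_rxn = 12.126 × -162 = -1964.4 kJ/s
Sensible, feed 67.0→25 °C: -176.56 kJ/s
Outlet flows (mol/s): A 12.174, H₂ 12.174, B 12.126
Sensible, products 25→257 °C: 958.43 kJ/s
Q = ΔH = -1182.5 kJ/s = -1182.5 kW
Heat removed = 4257 MJ/h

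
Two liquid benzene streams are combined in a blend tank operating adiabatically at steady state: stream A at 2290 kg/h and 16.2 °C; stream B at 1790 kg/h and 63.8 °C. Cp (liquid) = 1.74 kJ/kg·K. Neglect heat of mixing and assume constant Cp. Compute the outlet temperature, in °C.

No heat crosses the boundary, so H_out = H_in.
Σ ṁᵢCp,ᵢTᵢ = 2290×1.74×16.2 + 1790×1.74×63.8 = 263260
Σ ṁᵢCp,ᵢ = 2290×1.74 + 1790×1.74 = 7099.2
T_out = 263260 / 7099.2 = 37.083 °C

T_out = 37.1 °C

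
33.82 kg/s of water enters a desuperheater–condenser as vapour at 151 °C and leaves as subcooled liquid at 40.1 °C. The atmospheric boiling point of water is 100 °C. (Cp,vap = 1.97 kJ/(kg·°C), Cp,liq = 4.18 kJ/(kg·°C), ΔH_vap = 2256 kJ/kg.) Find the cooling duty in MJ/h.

Q_c = 317000 MJ/h

vapour 151→100 °C: -100.47 kJ/kg
condensation at 100 °C: -2256 kJ/kg
liquid 100→40.1 °C: -250.38 kJ/kg
Δh = -100.47 + -2256 + -250.38 = -2606.9 kJ/kg
Q = ṁ·Δh = 33.82 kg/s × -2606.9 kJ/kg = -88164 kJ/s
|Q| = 88164 kW = 317390 MJ/h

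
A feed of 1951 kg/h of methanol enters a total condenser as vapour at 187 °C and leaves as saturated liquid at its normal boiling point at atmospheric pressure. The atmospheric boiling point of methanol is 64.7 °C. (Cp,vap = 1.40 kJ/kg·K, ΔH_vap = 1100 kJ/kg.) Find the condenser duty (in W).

Q_c = 689000 W

vapour 187→64.7 °C: -171.22 kJ/kg
condensation at 64.7 °C: -1100 kJ/kg
Δh = -171.22 + -1100 = -1271.2 kJ/kg
Q = ṁ·Δh = 1951 kg/h × -1271.2 kJ/kg = -2.4802e+06 kJ/h
|Q| = 688.93 kW = 688930 W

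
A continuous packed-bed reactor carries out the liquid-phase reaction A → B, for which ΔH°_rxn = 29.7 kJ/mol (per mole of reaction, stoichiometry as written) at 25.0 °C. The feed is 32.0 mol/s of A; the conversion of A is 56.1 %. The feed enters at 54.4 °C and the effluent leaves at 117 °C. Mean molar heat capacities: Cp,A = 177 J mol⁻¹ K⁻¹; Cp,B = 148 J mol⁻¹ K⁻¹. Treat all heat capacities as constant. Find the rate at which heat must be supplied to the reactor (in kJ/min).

Extent of reaction ξ = 0.561 × 32.0 = 17.952 mol/s
Reaction term: ξ·ΔH°_rxn = 17.952 × 29.7 = 533.17 kJ/s
Sensible, feed 54.4→25 °C: -166.52 kJ/s
Outlet flows (mol/s): A 14.048, B 17.952
Sensible, products 25→117 °C: 473.19 kJ/s
Q = ΔH = 839.84 kJ/s = 839.84 kW
Heat supplied = 50391 kJ/min

Q_in = 50400 kJ/min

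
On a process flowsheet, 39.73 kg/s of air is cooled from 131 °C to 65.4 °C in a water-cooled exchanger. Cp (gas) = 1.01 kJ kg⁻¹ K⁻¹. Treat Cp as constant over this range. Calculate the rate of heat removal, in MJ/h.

Q_c = 9480 MJ/h

Q = ṁ·Cp·ΔT = 39.73 × 1.01 × (65.4 − 131) = -2632.4 kJ/s
Cooling duty = 9476.5 MJ/h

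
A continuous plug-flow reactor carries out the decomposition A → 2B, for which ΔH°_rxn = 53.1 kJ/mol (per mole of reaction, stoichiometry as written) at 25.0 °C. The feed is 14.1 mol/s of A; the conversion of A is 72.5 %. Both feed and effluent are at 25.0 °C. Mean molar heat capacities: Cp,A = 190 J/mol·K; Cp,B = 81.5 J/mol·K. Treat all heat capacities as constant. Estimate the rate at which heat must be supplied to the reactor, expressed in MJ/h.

Q_in = 1950 MJ/h

Extent of reaction ξ = 0.725 × 14.1 = 10.223 mol/s
Reaction term: ξ·ΔH°_rxn = 10.223 × 53.1 = 542.81 kJ/s
Q = ΔH = 542.81 kJ/s = 542.81 kW
Heat supplied = 1954.1 MJ/h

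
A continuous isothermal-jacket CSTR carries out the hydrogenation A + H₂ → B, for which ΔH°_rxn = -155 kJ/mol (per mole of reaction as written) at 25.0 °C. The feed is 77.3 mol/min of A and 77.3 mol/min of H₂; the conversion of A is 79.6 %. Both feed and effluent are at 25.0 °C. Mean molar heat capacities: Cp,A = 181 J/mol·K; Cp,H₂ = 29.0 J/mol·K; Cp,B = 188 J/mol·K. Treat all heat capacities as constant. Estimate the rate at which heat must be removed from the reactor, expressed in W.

Extent of reaction ξ = 0.796 × 77.3 = 61.531 mol/min
Reaction term: ξ·ΔH°_rxn = 61.531 × -155 = -9537.3 kJ/min
Q = ΔH = -9537.3 kJ/min = -158.95 kW
Heat removed = 158950 W

Q_out = 159000 W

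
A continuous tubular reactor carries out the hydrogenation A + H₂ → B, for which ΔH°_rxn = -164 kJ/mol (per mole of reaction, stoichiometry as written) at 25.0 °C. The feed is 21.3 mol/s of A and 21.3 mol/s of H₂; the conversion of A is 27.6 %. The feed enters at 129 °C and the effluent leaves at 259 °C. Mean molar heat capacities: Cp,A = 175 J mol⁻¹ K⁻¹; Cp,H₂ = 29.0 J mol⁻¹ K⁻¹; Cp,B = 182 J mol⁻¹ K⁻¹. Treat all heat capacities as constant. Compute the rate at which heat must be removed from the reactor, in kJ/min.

Q_out = 25800 kJ/min

Extent of reaction ξ = 0.276 × 21.3 = 5.8788 mol/s
Reaction term: ξ·ΔH°_rxn = 5.8788 × -164 = -964.12 kJ/s
Sensible, feed 129→25 °C: -451.9 kJ/s
Outlet flows (mol/s): A 15.421, H₂ 15.421, B 5.8788
Sensible, products 25→259 °C: 986.51 kJ/s
Q = ΔH = -429.51 kJ/s = -429.51 kW
Heat removed = 25771 kJ/min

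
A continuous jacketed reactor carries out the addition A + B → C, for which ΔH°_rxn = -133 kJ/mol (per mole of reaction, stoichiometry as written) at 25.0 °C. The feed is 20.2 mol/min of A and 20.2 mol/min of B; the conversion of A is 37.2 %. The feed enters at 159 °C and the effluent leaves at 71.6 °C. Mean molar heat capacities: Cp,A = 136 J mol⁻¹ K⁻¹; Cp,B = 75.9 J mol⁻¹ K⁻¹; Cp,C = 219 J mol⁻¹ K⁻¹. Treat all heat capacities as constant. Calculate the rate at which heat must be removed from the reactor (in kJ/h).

Extent of reaction ξ = 0.372 × 20.2 = 7.5144 mol/min
Reaction term: ξ·ΔH°_rxn = 7.5144 × -133 = -999.42 kJ/min
Sensible, feed 159→25 °C: -573.57 kJ/min
Outlet flows (mol/min): A 12.686, B 12.686, C 7.5144
Sensible, products 25→71.6 °C: 201.95 kJ/min
Q = ΔH = -1371 kJ/min = -22.851 kW
Heat removed = 82262 kJ/h

Q_out = 82300 kJ/h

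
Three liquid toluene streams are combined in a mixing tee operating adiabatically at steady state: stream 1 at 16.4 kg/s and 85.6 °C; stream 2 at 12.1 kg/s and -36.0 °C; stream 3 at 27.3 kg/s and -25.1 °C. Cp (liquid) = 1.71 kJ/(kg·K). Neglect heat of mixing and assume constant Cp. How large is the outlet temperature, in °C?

No heat crosses the boundary, so H_out = H_in.
T_out = Σ ṁᵢCp,ᵢTᵢ / Σ ṁᵢCp,ᵢ
      = 483.95 / 95.418 = 5.0719 °C

T_out = 5.07 °C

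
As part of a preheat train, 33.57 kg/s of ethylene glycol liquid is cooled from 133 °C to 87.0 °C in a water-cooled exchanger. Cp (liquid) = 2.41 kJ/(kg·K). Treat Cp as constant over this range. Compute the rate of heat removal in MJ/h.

Q = ṁ·Cp·ΔT = 33.57 × 2.41 × (87.0 − 133) = -3721.6 kJ/s
Cooling duty = 13398 MJ/h

Q_c = 13400 MJ/h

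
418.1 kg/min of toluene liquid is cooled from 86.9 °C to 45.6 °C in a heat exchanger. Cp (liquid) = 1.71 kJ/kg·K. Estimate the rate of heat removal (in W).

Q_c = 492000 W

Q = ṁ·Cp·ΔT = 418.1 × 1.71 × (45.6 − 86.9) = -29527 kJ/min
Converting: 29527 / 60 s = 492.12 kW
Cooling duty = 492120 W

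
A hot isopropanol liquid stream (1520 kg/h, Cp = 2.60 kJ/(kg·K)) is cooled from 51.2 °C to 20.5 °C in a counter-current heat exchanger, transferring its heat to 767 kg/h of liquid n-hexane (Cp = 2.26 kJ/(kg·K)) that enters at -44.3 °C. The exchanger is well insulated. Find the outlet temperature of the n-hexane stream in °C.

T_c,out = 25.7 °C

Heat released by hot stream: Q = 1520 × 2.60 × (51.2 − 20.5) = 121330 kJ/h
Energy balance on cold side (adiabatic exchanger): Q = ṁ_c·Cp_c·(T_c,out − T_c,in)
T_c,out = -44.3 + 121330/(767 × 2.26) = 25.693 °C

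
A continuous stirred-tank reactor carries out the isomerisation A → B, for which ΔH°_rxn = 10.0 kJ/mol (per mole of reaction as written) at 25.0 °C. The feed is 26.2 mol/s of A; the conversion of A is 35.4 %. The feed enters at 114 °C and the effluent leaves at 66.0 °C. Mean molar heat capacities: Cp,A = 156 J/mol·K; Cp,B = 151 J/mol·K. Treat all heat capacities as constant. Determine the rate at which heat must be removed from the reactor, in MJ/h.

Extent of reaction ξ = 0.354 × 26.2 = 9.2748 mol/s
Reaction term: ξ·ΔH°_rxn = 9.2748 × 10.0 = 92.748 kJ/s
Sensible, feed 114→25 °C: -363.76 kJ/s
Outlet flows (mol/s): A 16.925, B 9.2748
Sensible, products 25→66.0 °C: 165.67 kJ/s
Q = ΔH = -105.34 kJ/s = -105.34 kW
Heat removed = 379.22 MJ/h

Q_out = 379 MJ/h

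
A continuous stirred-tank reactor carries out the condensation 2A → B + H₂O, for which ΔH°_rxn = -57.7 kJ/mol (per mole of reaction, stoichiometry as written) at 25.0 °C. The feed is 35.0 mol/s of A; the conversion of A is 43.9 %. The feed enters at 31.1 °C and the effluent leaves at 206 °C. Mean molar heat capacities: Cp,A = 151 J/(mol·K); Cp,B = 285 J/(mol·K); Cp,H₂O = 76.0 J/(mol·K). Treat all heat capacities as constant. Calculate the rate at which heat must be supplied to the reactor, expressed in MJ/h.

Q_in = 2030 MJ/h

Extent of reaction ξ = 0.439 × 35.0 / 2 = 7.6825 mol/s
Reaction term: ξ·ΔH°_rxn = 7.6825 × -57.7 = -443.28 kJ/s
Sensible, feed 31.1→25 °C: -32.239 kJ/s
Outlet flows (mol/s): A 19.635, B 7.6825, H₂O 7.6825
Sensible, products 25→206 °C: 1038.6 kJ/s
Q = ΔH = 563.11 kJ/s = 563.11 kW
Heat supplied = 2027.2 MJ/h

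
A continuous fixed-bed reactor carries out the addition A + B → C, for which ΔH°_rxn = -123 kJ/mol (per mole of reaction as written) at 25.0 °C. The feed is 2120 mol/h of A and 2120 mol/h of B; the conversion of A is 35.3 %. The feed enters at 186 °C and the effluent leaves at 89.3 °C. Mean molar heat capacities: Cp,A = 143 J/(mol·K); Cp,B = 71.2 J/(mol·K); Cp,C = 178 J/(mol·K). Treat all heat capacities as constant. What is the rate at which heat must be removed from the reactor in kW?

Extent of reaction ξ = 0.353 × 2120 = 748.36 mol/h
Reaction term: ξ·ΔH°_rxn = 748.36 × -123 = -92048 kJ/h
Sensible, feed 186→25 °C: -73111 kJ/h
Outlet flows (mol/h): A 1371.6, B 1371.6, C 748.36
Sensible, products 25→89.3 °C: 27457 kJ/h
Q = ΔH = -137700 kJ/h = -38.251 kW
Heat removed = 38.251 kW

Q_out = 38.3 kW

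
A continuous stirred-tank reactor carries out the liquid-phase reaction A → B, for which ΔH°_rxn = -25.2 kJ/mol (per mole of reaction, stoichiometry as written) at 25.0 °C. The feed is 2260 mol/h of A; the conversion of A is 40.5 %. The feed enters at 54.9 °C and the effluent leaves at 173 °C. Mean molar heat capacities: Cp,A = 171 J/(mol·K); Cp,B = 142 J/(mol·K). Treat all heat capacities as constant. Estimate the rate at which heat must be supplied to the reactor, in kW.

Extent of reaction ξ = 0.405 × 2260 = 915.3 mol/h
Reaction term: ξ·ΔH°_rxn = 915.3 × -25.2 = -23066 kJ/h
Sensible, feed 54.9→25 °C: -11555 kJ/h
Outlet flows (mol/h): A 1344.7, B 915.3
Sensible, products 25→173 °C: 53268 kJ/h
Q = ΔH = 18647 kJ/h = 5.1797 kW
Heat supplied = 5.1797 kW

Q_in = 5.18 kW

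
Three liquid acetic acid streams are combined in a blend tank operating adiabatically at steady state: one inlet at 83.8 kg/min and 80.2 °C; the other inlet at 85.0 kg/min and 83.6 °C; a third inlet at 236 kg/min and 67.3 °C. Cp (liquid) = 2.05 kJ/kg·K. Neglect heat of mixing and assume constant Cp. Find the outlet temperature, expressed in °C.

Energy balance with Q = 0: Σ ṁᵢCp,ᵢ(T_out − Tᵢ) = 0
T_out = Σ ṁᵢCp,ᵢTᵢ / Σ ṁᵢCp,ᵢ
      = 60905 / 829.84 = 73.393 °C

T_out = 73.4 °C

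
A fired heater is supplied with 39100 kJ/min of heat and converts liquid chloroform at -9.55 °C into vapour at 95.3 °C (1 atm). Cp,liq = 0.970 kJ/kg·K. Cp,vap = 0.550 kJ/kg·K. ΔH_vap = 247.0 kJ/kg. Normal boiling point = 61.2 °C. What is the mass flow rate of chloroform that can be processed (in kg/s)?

ṁ = 1.95 kg/s

Δh = 0.970×(61.2−-9.55) + 247.0 + 0.550×(95.3−61.2) = 334.38 kJ/kg
Q = 39100 kJ/min = 651.67 kJ/s = 651.67 kJ/s
ṁ = Q/Δh = 651.67 / 334.38 = 1.9489 kg/s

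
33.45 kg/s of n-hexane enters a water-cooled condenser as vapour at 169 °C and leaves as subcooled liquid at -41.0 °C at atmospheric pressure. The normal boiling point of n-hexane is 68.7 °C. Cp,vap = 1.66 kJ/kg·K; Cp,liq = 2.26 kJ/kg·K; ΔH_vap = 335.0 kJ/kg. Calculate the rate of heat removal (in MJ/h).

Q_c = 90200 MJ/h

vapour 169→68.7 °C: -166.5 kJ/kg
condensation at 68.7 °C: -335 kJ/kg
liquid 68.7→-41.0 °C: -247.92 kJ/kg
Δh = -166.5 + -335 + -247.92 = -749.42 kJ/kg
Q = ṁ·Δh = 33.45 kg/s × -749.42 kJ/kg = -25068 kJ/s
|Q| = 25068 kW = 90245 MJ/h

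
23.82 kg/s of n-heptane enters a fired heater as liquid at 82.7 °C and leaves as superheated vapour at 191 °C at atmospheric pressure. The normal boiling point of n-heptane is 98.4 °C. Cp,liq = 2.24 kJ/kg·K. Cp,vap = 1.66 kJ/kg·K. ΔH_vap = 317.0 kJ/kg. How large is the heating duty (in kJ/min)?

liquid 82.7→98.4 °C: 35.168 kJ/kg
vaporisation at 98.4 °C: 317 kJ/kg
vapour 98.4→191 °C: 153.72 kJ/kg
Δh = 35.168 + 317 + 153.72 = 505.88 kJ/kg
Q = ṁ·Δh = 23.82 kg/s × 505.88 kJ/kg = 12050 kJ/s
|Q| = 12050 kW = 723010 kJ/min

Q = 723000 kJ/min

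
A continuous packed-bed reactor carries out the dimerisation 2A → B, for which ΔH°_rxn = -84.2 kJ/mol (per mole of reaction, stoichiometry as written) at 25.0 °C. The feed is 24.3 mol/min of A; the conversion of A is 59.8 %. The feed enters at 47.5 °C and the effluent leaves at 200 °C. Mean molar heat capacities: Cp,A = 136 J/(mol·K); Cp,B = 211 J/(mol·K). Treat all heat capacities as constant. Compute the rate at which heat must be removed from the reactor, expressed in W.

Q_out = 3090 W

Extent of reaction ξ = 0.598 × 24.3 / 2 = 7.2657 mol/min
Reaction term: ξ·ΔH°_rxn = 7.2657 × -84.2 = -611.77 kJ/min
Sensible, feed 47.5→25 °C: -74.358 kJ/min
Outlet flows (mol/min): A 9.7686, B 7.2657
Sensible, products 25→200 °C: 500.78 kJ/min
Q = ΔH = -185.35 kJ/min = -3.0892 kW
Heat removed = 3089.2 W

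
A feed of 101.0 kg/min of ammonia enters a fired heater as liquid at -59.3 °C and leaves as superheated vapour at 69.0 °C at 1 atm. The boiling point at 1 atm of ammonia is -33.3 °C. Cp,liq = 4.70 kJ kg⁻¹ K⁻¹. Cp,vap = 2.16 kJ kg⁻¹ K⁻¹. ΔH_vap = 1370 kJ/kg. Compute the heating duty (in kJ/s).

liquid -59.3→-33.3 °C: 122.2 kJ/kg
vaporisation at -33.3 °C: 1370 kJ/kg
vapour -33.3→69.0 °C: 220.97 kJ/kg
Δh = 122.2 + 1370 + 220.97 = 1713.2 kJ/kg
Q = ṁ·Δh = 101.0 kg/min × 1713.2 kJ/kg = 173030 kJ/min
|Q| = 2883.8 kW

Q = 2880 kJ/s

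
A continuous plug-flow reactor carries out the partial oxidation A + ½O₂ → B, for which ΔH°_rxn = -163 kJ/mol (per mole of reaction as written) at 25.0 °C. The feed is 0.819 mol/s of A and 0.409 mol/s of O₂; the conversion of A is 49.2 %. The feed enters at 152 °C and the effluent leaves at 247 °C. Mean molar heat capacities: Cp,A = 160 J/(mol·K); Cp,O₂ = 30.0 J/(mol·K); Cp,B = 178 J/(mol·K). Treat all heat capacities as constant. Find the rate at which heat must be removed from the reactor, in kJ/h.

Extent of reaction ξ = 0.492 × 0.819 = 0.40295 mol/s
Reaction term: ξ·ΔH°_rxn = 0.40295 × -163 = -65.681 kJ/s
Sensible, feed 152→25 °C: -18.2 kJ/s
Outlet flows (mol/s): A 0.41605, O₂ 0.20753, B 0.40295
Sensible, products 25→247 °C: 32.083 kJ/s
Q = ΔH = -51.798 kJ/s = -51.798 kW
Heat removed = 186470 kJ/h

Q_out = 186000 kJ/h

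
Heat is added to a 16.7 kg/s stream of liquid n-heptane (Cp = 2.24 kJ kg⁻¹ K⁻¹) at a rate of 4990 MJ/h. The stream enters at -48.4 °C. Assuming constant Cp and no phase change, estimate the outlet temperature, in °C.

Q = 4990 MJ/h = 1386.1 kJ/s
ΔT = Q/(ṁ·Cp) = 1386.1/(16.7×2.24) = 37.054 K
T_out = -48.4 + 37.054 = -11.346 °C

T_out = -11.3 °C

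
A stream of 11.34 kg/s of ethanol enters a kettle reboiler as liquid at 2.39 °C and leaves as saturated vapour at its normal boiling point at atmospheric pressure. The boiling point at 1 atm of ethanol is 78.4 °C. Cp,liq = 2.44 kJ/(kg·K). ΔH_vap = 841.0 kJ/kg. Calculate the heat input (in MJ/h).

liquid 2.39→78.4 °C: 185.46 kJ/kg
vaporisation at 78.4 °C: 841 kJ/kg
Δh = 185.46 + 841 = 1026.5 kJ/kg
Q = ṁ·Δh = 11.34 kg/s × 1026.5 kJ/kg = 11640 kJ/s
|Q| = 11640 kW = 41904 MJ/h

Q = 41900 MJ/h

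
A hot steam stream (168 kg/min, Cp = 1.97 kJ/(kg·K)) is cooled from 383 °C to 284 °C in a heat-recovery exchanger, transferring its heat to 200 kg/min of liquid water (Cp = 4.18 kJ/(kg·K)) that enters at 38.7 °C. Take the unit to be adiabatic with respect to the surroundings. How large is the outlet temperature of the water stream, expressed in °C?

Heat released by hot stream: Q = 168 × 1.97 × (383 − 284) = 32765 kJ/min
Energy balance on cold side (adiabatic exchanger): Q = ṁ_c·Cp_c·(T_c,out − T_c,in)
T_c,out = 38.7 + 32765/(200 × 4.18) = 77.893 °C

T_c,out = 77.9 °C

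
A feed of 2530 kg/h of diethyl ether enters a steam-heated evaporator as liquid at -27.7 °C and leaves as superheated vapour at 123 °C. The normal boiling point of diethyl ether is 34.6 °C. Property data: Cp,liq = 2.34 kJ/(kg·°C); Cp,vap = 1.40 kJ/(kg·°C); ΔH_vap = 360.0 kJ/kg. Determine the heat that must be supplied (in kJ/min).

Q = 26500 kJ/min

liquid -27.7→34.6 °C: 145.78 kJ/kg
vaporisation at 34.6 °C: 360 kJ/kg
vapour 34.6→123 °C: 123.76 kJ/kg
Δh = 145.78 + 360 + 123.76 = 629.54 kJ/kg
Q = ṁ·Δh = 2530 kg/h × 629.54 kJ/kg = 1.5927e+06 kJ/h
|Q| = 442.43 kW = 26546 kJ/min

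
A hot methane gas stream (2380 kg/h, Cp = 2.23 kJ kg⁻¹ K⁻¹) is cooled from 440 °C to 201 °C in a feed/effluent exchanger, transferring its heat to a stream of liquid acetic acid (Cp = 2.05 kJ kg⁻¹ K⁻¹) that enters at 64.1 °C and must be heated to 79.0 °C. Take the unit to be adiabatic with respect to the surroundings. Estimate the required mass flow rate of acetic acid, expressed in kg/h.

Heat released by hot stream: Q = 2380 × 2.23 × (440 − 201) = 1.2685e+06 kJ/h
Energy balance on cold side (adiabatic exchanger): Q = ṁ_c·Cp_c·(T_c,out − T_c,in)
ṁ_c = 1.2685e+06 / [2.05 × (79.0 − 64.1)] = 41528 kg/h

ṁ_c = 41500 kg/h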